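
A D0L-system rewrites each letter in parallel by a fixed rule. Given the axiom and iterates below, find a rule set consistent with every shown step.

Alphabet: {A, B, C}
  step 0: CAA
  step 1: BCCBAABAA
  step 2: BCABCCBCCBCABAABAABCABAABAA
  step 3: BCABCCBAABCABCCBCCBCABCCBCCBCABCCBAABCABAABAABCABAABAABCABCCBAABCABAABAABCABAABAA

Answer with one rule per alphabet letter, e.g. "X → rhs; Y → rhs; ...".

A->BAA, B->BCA, C->BCC

  step 2 ⇒ step 3: BCABCCBCCBCABAABAABCABAABAA ⇒ BCA·BCC·BAA·BCA·BCC·BCC·BCA·BCC·BCC·BCA·BCC·BAA·BCA·BAA·BAA·BCA·BAA·BAA·BCA·BCC·BAA·BCA·BAA·BAA·BCA·BAA·BAA
    A ↦ BAA
    B ↦ BCA
    C ↦ BCC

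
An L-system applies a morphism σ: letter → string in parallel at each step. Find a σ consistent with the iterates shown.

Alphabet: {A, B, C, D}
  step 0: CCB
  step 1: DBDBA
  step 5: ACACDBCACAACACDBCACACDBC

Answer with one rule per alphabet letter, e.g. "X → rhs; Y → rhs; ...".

A->C, B->A, C->DB, D->AC

  step 0 ⇒ step 1: CCB ⇒ DB·DB·A
    B ↦ A
    C ↦ DB
    A ↦ C  (constrained at step 1)
    D ↦ AC  (constrained at step 1)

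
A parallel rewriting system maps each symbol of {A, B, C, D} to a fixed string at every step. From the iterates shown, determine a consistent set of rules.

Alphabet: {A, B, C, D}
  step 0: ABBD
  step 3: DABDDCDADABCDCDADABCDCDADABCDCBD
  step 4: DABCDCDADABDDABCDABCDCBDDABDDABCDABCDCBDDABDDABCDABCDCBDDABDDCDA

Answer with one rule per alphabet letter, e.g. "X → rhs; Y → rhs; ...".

A->BC, B->DC, C->BD, D->DA

  step 3 ⇒ step 4: DABDDCDADABCDCDADABCDCDADABCDCBD ⇒ DA·BC·DC·DA·DA·BD·DA·BC·DA·BC·DC·BD·DA·BD·DA·BC·DA·BC·DC·BD·DA·BD·DA·BC·DA·BC·DC·BD·DA·BD·DC·DA
    A ↦ BC
    B ↦ DC
    C ↦ BD
    D ↦ DA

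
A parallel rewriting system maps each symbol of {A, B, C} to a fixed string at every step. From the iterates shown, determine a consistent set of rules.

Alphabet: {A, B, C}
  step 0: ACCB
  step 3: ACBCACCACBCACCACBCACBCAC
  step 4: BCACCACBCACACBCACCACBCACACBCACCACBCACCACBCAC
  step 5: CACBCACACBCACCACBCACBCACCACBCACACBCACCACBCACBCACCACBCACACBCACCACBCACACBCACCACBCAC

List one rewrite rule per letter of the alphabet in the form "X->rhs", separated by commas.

A->BC, B->C, C->AC

  step 4 ⇒ step 5: BCACCACBCACACBCACCACBCACACBCACCACBCACCACBCAC ⇒ C·AC·BC·AC·AC·BC·AC·C·AC·BC·AC·BC·AC·C·AC·BC·AC·AC·BC·AC·C·AC·BC·AC·BC·AC·C·AC·BC·AC·AC·BC·AC·C·AC·BC·AC·AC·BC·AC·C·AC·BC·AC
    A ↦ BC
    B ↦ C
    C ↦ AC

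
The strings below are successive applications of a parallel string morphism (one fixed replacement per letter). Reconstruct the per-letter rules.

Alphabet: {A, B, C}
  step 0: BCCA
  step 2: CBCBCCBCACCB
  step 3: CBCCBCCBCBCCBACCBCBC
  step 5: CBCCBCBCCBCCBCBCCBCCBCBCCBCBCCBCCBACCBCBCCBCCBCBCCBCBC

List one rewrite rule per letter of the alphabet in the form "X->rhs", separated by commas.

A->AC, B->C, C->CB

  step 2 ⇒ step 3: CBCBCCBCACCB ⇒ CB·C·CB·C·CB·CB·C·CB·AC·CB·CB·C
    A ↦ AC
    B ↦ C
    C ↦ CB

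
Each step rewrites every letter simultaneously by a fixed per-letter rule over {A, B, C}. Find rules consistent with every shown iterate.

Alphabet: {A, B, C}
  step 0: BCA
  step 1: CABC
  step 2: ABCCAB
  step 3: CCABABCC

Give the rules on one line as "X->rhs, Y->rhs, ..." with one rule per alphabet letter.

A->C, B->C, C->AB

  step 2 ⇒ step 3: ABCCAB ⇒ C·C·AB·AB·C·C
    A ↦ C
    B ↦ C
    C ↦ AB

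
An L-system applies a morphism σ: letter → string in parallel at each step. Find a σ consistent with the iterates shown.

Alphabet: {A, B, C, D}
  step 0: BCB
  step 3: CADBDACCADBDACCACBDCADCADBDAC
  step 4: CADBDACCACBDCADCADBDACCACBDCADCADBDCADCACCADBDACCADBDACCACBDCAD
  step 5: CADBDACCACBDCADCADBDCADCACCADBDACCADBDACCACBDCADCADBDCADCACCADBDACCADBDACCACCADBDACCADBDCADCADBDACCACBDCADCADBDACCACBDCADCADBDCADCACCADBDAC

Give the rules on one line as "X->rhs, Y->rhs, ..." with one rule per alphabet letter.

A->BD, B->C, C->CAD, D->AC

  step 4 ⇒ step 5: CADBDACCACBDCADCADBDACCACBDCADCADBDCADCACCADBDACCADBDACCACBDCAD ⇒ CAD·BD·AC·C·AC·BD·CAD·CAD·BD·CAD·C·AC·CAD·BD·AC·CAD·BD·AC·C·AC·BD·CAD·CAD·BD·CAD·C·AC·CAD·BD·AC·CAD·BD·AC·C·AC·CAD·BD·AC·CAD·BD·CAD·CAD·BD·AC·C·AC·BD·CAD·CAD·BD·AC·C·AC·BD·CAD·CAD·BD·CAD·C·AC·CAD·BD·AC
    A ↦ BD
    B ↦ C
    C ↦ CAD
    D ↦ AC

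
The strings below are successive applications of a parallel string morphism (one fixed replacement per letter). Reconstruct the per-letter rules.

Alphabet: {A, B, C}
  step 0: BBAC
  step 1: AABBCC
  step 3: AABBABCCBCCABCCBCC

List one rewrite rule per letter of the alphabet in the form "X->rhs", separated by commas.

  step 0 ⇒ step 1: BBAC ⇒ A·A·B·BCC
    A ↦ B
    B ↦ A
    C ↦ BCC

A->B, B->A, C->BCC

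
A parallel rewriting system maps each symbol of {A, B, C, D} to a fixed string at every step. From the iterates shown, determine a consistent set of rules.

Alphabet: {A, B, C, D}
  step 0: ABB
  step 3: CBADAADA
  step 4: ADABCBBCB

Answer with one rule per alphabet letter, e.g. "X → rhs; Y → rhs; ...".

A->B, B->DA, C->A, D->C

  step 3 ⇒ step 4: CBADAADA ⇒ A·DA·B·C·B·B·C·B
    A ↦ B
    B ↦ DA
    C ↦ A
    D ↦ C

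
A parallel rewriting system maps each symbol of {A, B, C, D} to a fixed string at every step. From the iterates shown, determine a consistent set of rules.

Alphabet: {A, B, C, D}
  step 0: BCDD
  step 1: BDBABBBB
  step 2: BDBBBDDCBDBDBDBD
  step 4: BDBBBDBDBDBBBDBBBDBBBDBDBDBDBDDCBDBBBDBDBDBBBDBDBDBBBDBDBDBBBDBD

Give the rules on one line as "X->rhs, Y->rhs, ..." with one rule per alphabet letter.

  step 1 ⇒ step 2: BDBABBBB ⇒ BD·BB·BD·DC·BD·BD·BD·BD
    A ↦ DC
    B ↦ BD
    D ↦ BB
  step 0 ⇒ step 1: BCDD ⇒ BD·BA·BB·BB
    C ↦ BA

A->DC, B->BD, C->BA, D->BB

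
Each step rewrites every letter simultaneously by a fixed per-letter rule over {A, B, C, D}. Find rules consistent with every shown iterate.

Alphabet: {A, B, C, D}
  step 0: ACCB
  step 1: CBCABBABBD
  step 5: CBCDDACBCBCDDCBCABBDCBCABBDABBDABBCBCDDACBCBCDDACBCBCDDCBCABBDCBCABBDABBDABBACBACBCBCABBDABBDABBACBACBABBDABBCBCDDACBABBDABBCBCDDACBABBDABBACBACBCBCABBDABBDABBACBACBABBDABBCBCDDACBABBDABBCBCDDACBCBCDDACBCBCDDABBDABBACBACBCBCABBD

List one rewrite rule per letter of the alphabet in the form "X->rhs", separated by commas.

A->CBC, B->D, C->ABB, D->ACB

  step 0 ⇒ step 1: ACCB ⇒ CBC·ABB·ABB·D
    A ↦ CBC
    B ↦ D
    C ↦ ABB
    D ↦ ACB  (constrained at step 1)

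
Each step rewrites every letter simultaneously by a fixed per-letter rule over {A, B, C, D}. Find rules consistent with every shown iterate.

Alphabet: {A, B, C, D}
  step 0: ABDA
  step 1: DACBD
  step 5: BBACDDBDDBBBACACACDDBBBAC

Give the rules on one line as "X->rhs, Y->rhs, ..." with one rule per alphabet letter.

A->D, B->AC, C->DB, D->B

  step 0 ⇒ step 1: ABDA ⇒ D·AC·B·D
    A ↦ D
    B ↦ AC
    D ↦ B
    C ↦ DB  (constrained at step 1)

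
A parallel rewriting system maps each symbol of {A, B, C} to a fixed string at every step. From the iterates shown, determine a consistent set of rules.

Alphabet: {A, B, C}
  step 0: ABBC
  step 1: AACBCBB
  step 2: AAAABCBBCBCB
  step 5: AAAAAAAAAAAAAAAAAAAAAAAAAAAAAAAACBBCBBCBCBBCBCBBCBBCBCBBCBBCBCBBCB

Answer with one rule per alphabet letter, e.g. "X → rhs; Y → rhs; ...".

  step 1 ⇒ step 2: AACBCBB ⇒ AA·AA·B·CB·B·CB·CB
    A ↦ AA
    B ↦ CB
    C ↦ B

A->AA, B->CB, C->B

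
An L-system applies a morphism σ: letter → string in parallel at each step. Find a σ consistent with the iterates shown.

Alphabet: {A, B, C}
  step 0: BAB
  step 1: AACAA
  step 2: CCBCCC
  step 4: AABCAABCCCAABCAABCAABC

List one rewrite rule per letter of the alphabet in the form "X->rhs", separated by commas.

  step 1 ⇒ step 2: AACAA ⇒ C·C·BC·C·C
    A ↦ C
    C ↦ BC
  step 0 ⇒ step 1: BAB ⇒ AA·C·AA
    B ↦ AA

A->C, B->AA, C->BC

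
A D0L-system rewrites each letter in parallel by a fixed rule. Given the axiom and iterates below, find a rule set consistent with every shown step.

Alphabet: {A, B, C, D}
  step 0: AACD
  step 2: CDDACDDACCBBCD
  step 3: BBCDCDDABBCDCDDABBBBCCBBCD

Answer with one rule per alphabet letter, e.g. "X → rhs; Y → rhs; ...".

A->DA, B->C, C->BB, D->CD

  step 2 ⇒ step 3: CDDACDDACCBBCD ⇒ BB·CD·CD·DA·BB·CD·CD·DA·BB·BB·C·C·BB·CD
    A ↦ DA
    B ↦ C
    C ↦ BB
    D ↦ CD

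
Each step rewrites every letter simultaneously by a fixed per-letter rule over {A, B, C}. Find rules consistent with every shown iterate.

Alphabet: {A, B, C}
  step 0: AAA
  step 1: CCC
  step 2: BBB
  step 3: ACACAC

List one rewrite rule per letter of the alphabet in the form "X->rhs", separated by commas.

A->C, B->AC, C->B

  step 2 ⇒ step 3: BBB ⇒ AC·AC·AC
    B ↦ AC
  step 0 ⇒ step 1: AAA ⇒ C·C·C
    A ↦ C
  step 1 ⇒ step 2: CCC ⇒ B·B·B
    C ↦ B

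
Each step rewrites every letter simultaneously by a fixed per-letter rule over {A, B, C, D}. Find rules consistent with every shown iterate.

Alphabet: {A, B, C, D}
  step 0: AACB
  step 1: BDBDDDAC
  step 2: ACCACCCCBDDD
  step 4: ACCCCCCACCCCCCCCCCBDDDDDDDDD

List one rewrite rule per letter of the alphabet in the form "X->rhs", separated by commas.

A->BD, B->AC, C->DD, D->C

  step 1 ⇒ step 2: BDBDDDAC ⇒ AC·C·AC·C·C·C·BD·DD
    A ↦ BD
    B ↦ AC
    C ↦ DD
    D ↦ C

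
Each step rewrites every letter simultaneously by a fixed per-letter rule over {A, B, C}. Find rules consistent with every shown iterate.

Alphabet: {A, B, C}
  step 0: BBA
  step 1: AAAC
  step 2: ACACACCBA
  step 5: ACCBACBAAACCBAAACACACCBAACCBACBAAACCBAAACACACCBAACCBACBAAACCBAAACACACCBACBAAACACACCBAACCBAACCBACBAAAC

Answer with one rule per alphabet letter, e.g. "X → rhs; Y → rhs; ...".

A->AC, B->A, C->CBA

  step 1 ⇒ step 2: AAAC ⇒ AC·AC·AC·CBA
    A ↦ AC
    C ↦ CBA
  step 0 ⇒ step 1: BBA ⇒ A·A·AC
    B ↦ A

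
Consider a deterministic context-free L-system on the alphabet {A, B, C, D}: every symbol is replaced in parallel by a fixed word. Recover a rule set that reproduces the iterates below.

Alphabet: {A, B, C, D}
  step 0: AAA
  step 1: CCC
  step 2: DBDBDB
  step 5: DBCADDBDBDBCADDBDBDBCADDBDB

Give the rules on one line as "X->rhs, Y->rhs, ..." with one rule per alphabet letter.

  step 1 ⇒ step 2: CCC ⇒ DB·DB·DB
    C ↦ DB
  step 0 ⇒ step 1: AAA ⇒ C·C·C
    A ↦ C
    B ↦ AA  (constrained at step 2)
    D ↦ AD  (constrained at step 2)

A->C, B->AA, C->DB, D->AD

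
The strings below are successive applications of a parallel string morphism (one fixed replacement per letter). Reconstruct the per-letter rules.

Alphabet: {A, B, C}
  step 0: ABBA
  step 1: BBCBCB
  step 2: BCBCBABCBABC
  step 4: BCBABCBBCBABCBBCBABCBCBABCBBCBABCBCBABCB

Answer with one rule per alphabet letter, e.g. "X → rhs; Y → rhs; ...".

  step 1 ⇒ step 2: BBCBCB ⇒ BC·BC·BA·BC·BA·BC
    B ↦ BC
    C ↦ BA
  step 0 ⇒ step 1: ABBA ⇒ B·BC·BC·B
    A ↦ B

A->B, B->BC, C->BA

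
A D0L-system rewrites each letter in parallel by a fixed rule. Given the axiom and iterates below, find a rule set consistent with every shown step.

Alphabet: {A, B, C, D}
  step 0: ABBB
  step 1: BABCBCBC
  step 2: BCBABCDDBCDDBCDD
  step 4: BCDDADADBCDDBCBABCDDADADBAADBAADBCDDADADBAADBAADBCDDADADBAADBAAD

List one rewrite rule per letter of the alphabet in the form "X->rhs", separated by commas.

A->BA, B->BC, C->DD, D->AD

  step 1 ⇒ step 2: BABCBCBC ⇒ BC·BA·BC·DD·BC·DD·BC·DD
    A ↦ BA
    B ↦ BC
    C ↦ DD
    D ↦ AD  (constrained at step 2)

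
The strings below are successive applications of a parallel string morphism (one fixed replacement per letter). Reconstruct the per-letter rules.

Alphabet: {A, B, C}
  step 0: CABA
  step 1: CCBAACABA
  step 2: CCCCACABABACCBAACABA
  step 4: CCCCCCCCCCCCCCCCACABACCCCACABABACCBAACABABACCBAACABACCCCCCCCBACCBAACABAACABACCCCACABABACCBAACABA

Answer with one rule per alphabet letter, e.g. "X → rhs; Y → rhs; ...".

A->BA, B->ACA, C->CC

  step 1 ⇒ step 2: CCBAACABA ⇒ CC·CC·ACA·BA·BA·CC·BA·ACA·BA
    A ↦ BA
    B ↦ ACA
    C ↦ CC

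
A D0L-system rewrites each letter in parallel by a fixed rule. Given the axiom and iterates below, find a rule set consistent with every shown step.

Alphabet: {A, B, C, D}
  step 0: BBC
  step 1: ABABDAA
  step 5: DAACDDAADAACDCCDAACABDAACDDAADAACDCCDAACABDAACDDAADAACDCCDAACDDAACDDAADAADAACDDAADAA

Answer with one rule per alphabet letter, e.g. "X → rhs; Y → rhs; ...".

A->C, B->AB, C->DAA, D->CD

  step 0 ⇒ step 1: BBC ⇒ AB·AB·DAA
    B ↦ AB
    C ↦ DAA
    A ↦ C  (constrained at step 1)
    D ↦ CD  (constrained at step 1)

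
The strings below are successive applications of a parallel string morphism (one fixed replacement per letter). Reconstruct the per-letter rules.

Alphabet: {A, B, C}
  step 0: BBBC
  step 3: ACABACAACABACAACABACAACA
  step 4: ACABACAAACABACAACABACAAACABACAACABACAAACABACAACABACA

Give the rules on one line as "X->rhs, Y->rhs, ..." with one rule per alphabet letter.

A->ACA, B->A, C->B

  step 3 ⇒ step 4: ACABACAACABACAACABACAACA ⇒ ACA·B·ACA·A·ACA·B·ACA·ACA·B·ACA·A·ACA·B·ACA·ACA·B·ACA·A·ACA·B·ACA·ACA·B·ACA
    A ↦ ACA
    B ↦ A
    C ↦ B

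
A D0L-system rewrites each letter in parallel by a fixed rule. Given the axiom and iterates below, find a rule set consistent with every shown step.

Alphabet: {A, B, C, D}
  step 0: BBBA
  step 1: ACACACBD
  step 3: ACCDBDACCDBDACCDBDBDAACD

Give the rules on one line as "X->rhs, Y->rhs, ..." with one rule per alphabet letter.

  step 0 ⇒ step 1: BBBA ⇒ AC·AC·AC·BD
    A ↦ BD
    B ↦ AC
    C ↦ A  (constrained at step 1)
    D ↦ CD  (constrained at step 1)

A->BD, B->AC, C->A, D->CD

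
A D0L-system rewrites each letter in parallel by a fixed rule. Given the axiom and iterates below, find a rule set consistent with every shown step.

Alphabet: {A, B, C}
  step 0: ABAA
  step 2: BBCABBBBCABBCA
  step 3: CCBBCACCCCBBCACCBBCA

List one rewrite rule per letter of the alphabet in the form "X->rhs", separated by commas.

  step 2 ⇒ step 3: BBCABBBBCABBCA ⇒ C·C·BB·CA·C·C·C·C·BB·CA·C·C·BB·CA
    A ↦ CA
    B ↦ C
    C ↦ BB

A->CA, B->C, C->BB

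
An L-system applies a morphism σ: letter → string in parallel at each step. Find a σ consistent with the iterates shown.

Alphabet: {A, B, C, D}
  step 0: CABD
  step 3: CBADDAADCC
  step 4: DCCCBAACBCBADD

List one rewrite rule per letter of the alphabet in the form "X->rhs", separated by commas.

A->CB, B->CC, C->D, D->A

  step 3 ⇒ step 4: CBADDAADCC ⇒ D·CC·CB·A·A·CB·CB·A·D·D
    A ↦ CB
    B ↦ CC
    C ↦ D
    D ↦ A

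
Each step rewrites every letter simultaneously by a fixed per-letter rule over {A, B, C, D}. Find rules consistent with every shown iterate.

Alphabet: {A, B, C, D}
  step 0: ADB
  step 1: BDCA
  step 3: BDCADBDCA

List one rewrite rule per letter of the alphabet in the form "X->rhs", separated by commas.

  step 0 ⇒ step 1: ADB ⇒ B·DC·A
    A ↦ B
    B ↦ A
    D ↦ DC
    C ↦ AD  (constrained at step 1)

A->B, B->A, C->AD, D->DC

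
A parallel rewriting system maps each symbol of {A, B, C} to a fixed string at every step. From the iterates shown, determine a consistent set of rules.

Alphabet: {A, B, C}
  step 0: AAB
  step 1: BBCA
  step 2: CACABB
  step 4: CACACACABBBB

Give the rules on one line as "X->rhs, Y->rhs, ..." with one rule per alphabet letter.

  step 1 ⇒ step 2: BBCA ⇒ CA·CA·B·B
    A ↦ B
    B ↦ CA
    C ↦ B

A->B, B->CA, C->B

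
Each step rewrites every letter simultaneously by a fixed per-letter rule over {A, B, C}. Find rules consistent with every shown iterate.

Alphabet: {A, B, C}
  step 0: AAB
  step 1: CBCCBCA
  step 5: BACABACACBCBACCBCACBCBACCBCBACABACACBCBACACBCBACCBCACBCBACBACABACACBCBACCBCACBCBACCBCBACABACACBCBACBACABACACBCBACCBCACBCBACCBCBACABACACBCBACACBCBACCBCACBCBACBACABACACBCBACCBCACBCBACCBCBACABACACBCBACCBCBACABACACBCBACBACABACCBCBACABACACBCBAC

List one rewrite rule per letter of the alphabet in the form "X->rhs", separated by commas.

  step 0 ⇒ step 1: AAB ⇒ CBC·CBC·A
    A ↦ CBC
    B ↦ A
    C ↦ BAC  (constrained at step 1)

A->CBC, B->A, C->BAC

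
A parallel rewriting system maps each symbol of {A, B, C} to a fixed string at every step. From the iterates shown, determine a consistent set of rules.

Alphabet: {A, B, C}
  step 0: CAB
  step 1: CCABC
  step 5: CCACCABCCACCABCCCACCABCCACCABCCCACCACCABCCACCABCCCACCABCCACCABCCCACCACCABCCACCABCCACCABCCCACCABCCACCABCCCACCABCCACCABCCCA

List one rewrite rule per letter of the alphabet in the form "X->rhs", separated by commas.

A->B, B->C, C->CCA

  step 0 ⇒ step 1: CAB ⇒ CCA·B·C
    A ↦ B
    B ↦ C
    C ↦ CCA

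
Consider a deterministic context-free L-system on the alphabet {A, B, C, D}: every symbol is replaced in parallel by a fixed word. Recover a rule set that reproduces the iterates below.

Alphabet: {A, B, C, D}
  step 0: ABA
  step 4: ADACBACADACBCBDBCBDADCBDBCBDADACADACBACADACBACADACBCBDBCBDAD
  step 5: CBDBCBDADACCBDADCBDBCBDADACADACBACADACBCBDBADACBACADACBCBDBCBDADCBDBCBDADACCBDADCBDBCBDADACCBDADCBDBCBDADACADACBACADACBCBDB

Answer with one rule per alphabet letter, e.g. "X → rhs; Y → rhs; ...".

  step 4 ⇒ step 5: ADACBACADACBCBDBCBDADCBDBCBDADACADACBACADACBACADACBCBDBCBDAD ⇒ CBD·B·CBD·AD·AC·CBD·AD·CBD·B·CBD·AD·AC·AD·AC·B·AC·AD·AC·B·CBD·B·AD·AC·B·AC·AD·AC·B·CBD·B·CBD·AD·CBD·B·CBD·AD·AC·CBD·AD·CBD·B·CBD·AD·AC·CBD·AD·CBD·B·CBD·AD·AC·AD·AC·B·AC·AD·AC·B·CBD·B
    A ↦ CBD
    B ↦ AC
    C ↦ AD
    D ↦ B

A->CBD, B->AC, C->AD, D->B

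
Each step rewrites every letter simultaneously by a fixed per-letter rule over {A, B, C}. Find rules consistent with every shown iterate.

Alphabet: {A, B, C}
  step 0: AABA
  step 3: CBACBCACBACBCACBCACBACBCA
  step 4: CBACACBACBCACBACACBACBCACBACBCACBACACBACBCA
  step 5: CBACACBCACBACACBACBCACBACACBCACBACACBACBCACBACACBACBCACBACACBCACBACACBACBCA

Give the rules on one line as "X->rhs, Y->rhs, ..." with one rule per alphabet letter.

A->CA, B->A, C->CB

  step 4 ⇒ step 5: CBACACBACBCACBACACBACBCACBACBCACBACACBACBCA ⇒ CB·A·CA·CB·CA·CB·A·CA·CB·A·CB·CA·CB·A·CA·CB·CA·CB·A·CA·CB·A·CB·CA·CB·A·CA·CB·A·CB·CA·CB·A·CA·CB·CA·CB·A·CA·CB·A·CB·CA
    A ↦ CA
    B ↦ A
    C ↦ CB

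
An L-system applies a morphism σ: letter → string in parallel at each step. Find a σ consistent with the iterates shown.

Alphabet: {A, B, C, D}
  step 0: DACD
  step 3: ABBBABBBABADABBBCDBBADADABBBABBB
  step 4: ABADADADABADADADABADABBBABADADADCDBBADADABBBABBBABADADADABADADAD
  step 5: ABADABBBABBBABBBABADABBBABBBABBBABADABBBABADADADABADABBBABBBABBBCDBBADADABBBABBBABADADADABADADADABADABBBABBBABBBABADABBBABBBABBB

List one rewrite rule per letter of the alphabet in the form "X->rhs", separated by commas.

  step 4 ⇒ step 5: ABADADADABADADADABADABBBABADADADCDBBADADABBBABBBABADADADABADADAD ⇒ AB·AD·AB·BB·AB·BB·AB·BB·AB·AD·AB·BB·AB·BB·AB·BB·AB·AD·AB·BB·AB·AD·AD·AD·AB·AD·AB·BB·AB·BB·AB·BB·CD·BB·AD·AD·AB·BB·AB·BB·AB·AD·AD·AD·AB·AD·AD·AD·AB·AD·AB·BB·AB·BB·AB·BB·AB·AD·AB·BB·AB·BB·AB·BB
    A ↦ AB
    B ↦ AD
    C ↦ CD
    D ↦ BB

A->AB, B->AD, C->CD, D->BB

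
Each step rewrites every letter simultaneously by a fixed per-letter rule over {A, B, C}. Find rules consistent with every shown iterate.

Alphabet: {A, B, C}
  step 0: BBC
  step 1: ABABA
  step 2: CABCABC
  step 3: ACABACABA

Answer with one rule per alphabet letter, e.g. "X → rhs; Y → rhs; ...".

  step 2 ⇒ step 3: CABCABC ⇒ A·C·AB·A·C·AB·A
    A ↦ C
    B ↦ AB
    C ↦ A

A->C, B->AB, C->A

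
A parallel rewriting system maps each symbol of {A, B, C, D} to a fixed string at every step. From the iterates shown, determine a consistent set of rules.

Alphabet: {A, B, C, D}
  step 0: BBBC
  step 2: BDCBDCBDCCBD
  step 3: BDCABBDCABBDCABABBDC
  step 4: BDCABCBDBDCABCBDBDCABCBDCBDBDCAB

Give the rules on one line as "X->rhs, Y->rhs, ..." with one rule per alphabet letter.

  step 3 ⇒ step 4: BDCABBDCABBDCABABBDC ⇒ BD·C·AB·C·BD·BD·C·AB·C·BD·BD·C·AB·C·BD·C·BD·BD·C·AB
    A ↦ C
    B ↦ BD
    C ↦ AB
    D ↦ C

A->C, B->BD, C->AB, D->C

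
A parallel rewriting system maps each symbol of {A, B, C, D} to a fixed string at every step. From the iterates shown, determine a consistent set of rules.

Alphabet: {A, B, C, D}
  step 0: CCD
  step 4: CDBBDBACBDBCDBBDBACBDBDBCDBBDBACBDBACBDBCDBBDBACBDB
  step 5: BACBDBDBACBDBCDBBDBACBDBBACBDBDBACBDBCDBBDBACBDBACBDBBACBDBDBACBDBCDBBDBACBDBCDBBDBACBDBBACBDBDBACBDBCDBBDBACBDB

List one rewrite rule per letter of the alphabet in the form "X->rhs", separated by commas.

  step 4 ⇒ step 5: CDBBDBACBDBCDBBDBACBDBDBCDBBDBACBDBACBDBCDBBDBACBDB ⇒ B·ACB·DB·DB·ACB·DB·CDB·B·DB·ACB·DB·B·ACB·DB·DB·ACB·DB·CDB·B·DB·ACB·DB·ACB·DB·B·ACB·DB·DB·ACB·DB·CDB·B·DB·ACB·DB·CDB·B·DB·ACB·DB·B·ACB·DB·DB·ACB·DB·CDB·B·DB·ACB·DB
    A ↦ CDB
    B ↦ DB
    C ↦ B
    D ↦ ACB

A->CDB, B->DB, C->B, D->ACB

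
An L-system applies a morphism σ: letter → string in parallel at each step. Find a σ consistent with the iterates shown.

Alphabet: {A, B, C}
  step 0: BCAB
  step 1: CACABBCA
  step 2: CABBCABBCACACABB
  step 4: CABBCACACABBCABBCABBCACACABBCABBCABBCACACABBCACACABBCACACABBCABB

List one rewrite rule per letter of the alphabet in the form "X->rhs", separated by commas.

  step 1 ⇒ step 2: CACABBCA ⇒ CA·BB·CA·BB·CA·CA·CA·BB
    A ↦ BB
    B ↦ CA
    C ↦ CA

A->BB, B->CA, C->CA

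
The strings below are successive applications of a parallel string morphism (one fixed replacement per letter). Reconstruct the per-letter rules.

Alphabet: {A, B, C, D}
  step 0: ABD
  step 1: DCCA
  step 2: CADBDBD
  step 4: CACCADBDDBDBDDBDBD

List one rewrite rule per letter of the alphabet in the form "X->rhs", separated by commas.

  step 1 ⇒ step 2: DCCA ⇒ CA·DB·DB·D
    A ↦ D
    C ↦ DB
    D ↦ CA
  step 0 ⇒ step 1: ABD ⇒ D·C·CA
    B ↦ C

A->D, B->C, C->DB, D->CA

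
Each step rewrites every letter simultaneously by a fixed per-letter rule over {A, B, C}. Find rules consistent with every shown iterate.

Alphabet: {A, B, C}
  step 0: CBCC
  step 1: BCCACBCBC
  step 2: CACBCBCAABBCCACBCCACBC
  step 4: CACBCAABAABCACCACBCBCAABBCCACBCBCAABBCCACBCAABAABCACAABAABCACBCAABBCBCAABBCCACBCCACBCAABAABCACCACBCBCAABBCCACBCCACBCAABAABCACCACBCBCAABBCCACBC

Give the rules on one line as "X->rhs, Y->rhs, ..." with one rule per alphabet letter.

A->AAB, B->CAC, C->BC

  step 1 ⇒ step 2: BCCACBCBC ⇒ CAC·BC·BC·AAB·BC·CAC·BC·CAC·BC
    A ↦ AAB
    B ↦ CAC
    C ↦ BC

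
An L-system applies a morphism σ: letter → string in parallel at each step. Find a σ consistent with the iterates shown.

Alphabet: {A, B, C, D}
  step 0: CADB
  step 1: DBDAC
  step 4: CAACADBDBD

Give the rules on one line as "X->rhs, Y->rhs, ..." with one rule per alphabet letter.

  step 0 ⇒ step 1: CADB ⇒ D·BD·A·C
    A ↦ BD
    B ↦ C
    C ↦ D
    D ↦ A

A->BD, B->C, C->D, D->A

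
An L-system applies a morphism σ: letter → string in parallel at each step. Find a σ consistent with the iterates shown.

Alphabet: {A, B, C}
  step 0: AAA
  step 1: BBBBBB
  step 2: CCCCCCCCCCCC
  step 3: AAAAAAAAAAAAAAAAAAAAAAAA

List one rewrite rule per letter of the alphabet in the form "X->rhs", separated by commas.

  step 2 ⇒ step 3: CCCCCCCCCCCC ⇒ AA·AA·AA·AA·AA·AA·AA·AA·AA·AA·AA·AA
    C ↦ AA
  step 0 ⇒ step 1: AAA ⇒ BB·BB·BB
    A ↦ BB
  step 1 ⇒ step 2: BBBBBB ⇒ CC·CC·CC·CC·CC·CC
    B ↦ CC

A->BB, B->CC, C->AA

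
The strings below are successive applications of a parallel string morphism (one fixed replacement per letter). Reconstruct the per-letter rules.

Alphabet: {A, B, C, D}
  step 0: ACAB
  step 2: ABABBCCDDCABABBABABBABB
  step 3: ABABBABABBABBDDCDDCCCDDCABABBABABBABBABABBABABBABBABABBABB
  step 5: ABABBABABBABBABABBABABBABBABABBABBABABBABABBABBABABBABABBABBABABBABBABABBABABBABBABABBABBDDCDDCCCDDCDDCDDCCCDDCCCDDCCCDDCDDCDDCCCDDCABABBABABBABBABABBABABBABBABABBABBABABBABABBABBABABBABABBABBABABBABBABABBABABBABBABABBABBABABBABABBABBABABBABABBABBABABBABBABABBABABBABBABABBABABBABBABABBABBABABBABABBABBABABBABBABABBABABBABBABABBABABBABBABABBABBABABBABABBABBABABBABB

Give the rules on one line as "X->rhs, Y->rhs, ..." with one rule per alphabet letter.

A->AB, B->ABB, C->DDC, D->C

  step 2 ⇒ step 3: ABABBCCDDCABABBABABBABB ⇒ AB·ABB·AB·ABB·ABB·DDC·DDC·C·C·DDC·AB·ABB·AB·ABB·ABB·AB·ABB·AB·ABB·ABB·AB·ABB·ABB
    A ↦ AB
    B ↦ ABB
    C ↦ DDC
    D ↦ C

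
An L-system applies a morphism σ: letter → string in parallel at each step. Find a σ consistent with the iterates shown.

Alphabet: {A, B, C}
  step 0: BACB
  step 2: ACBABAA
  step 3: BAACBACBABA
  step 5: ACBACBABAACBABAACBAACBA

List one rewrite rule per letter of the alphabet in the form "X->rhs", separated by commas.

  step 2 ⇒ step 3: ACBABAA ⇒ BA·A·C·BA·C·BA·BA
    A ↦ BA
    B ↦ C
    C ↦ A

A->BA, B->C, C->A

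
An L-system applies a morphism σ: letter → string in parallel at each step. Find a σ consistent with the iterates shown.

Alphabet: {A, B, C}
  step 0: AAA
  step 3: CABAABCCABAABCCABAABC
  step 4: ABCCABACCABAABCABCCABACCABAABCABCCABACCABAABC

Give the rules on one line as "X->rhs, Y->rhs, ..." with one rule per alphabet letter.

  step 3 ⇒ step 4: CABAABCCABAABCCABAABC ⇒ ABC·C·ABA·C·C·ABA·ABC·ABC·C·ABA·C·C·ABA·ABC·ABC·C·ABA·C·C·ABA·ABC
    A ↦ C
    B ↦ ABA
    C ↦ ABC

A->C, B->ABA, C->ABC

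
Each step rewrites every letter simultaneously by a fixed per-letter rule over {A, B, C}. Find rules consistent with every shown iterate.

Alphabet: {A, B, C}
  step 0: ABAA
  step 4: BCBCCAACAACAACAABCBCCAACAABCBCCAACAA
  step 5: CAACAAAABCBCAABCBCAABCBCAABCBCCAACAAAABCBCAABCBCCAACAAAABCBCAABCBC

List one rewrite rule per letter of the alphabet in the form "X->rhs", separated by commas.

  step 4 ⇒ step 5: BCBCCAACAACAACAABCBCCAACAABCBCCAACAA ⇒ C·AA·C·AA·AA·BC·BC·AA·BC·BC·AA·BC·BC·AA·BC·BC·C·AA·C·AA·AA·BC·BC·AA·BC·BC·C·AA·C·AA·AA·BC·BC·AA·BC·BC
    A ↦ BC
    B ↦ C
    C ↦ AA

A->BC, B->C, C->AA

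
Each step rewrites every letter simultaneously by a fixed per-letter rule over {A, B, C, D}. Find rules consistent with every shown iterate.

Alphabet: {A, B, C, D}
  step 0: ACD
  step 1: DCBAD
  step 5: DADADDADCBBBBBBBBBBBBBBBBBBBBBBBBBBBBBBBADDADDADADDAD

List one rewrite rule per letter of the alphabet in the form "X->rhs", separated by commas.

  step 0 ⇒ step 1: ACD ⇒ D·CB·AD
    A ↦ D
    C ↦ CB
    D ↦ AD
    B ↦ BB  (constrained at step 1)

A->D, B->BB, C->CB, D->AD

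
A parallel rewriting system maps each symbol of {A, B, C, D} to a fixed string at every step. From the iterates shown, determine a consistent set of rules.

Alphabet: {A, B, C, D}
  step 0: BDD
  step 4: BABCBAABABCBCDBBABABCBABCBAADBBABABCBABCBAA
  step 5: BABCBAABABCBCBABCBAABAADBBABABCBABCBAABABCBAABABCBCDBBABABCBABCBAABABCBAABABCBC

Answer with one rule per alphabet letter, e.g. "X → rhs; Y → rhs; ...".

  step 4 ⇒ step 5: BABCBAABABCBCDBBABABCBABCBAADBBABABCBABCBAA ⇒ BA·BC·BA·A·BA·BC·BC·BA·BC·BA·A·BA·A·DB·BA·BA·BC·BA·BC·BA·A·BA·BC·BA·A·BA·BC·BC·DB·BA·BA·BC·BA·BC·BA·A·BA·BC·BA·A·BA·BC·BC
    A ↦ BC
    B ↦ BA
    C ↦ A
    D ↦ DB

A->BC, B->BA, C->A, D->DB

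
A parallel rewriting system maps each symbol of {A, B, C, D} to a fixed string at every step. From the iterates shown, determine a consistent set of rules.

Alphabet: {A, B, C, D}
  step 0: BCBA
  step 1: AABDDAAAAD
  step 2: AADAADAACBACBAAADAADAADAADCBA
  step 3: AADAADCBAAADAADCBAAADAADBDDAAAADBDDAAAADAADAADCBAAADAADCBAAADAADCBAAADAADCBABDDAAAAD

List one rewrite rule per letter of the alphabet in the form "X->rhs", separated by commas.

A->AAD, B->AA, C->BDD, D->CBA

  step 2 ⇒ step 3: AADAADAACBACBAAADAADAADAADCBA ⇒ AAD·AAD·CBA·AAD·AAD·CBA·AAD·AAD·BDD·AA·AAD·BDD·AA·AAD·AAD·AAD·CBA·AAD·AAD·CBA·AAD·AAD·CBA·AAD·AAD·CBA·BDD·AA·AAD
    A ↦ AAD
    B ↦ AA
    C ↦ BDD
    D ↦ CBA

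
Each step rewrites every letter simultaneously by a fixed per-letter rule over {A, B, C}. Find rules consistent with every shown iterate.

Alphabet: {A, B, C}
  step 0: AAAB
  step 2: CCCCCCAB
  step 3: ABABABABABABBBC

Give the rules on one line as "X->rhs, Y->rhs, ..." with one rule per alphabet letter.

  step 2 ⇒ step 3: CCCCCCAB ⇒ AB·AB·AB·AB·AB·AB·BB·C
    A ↦ BB
    B ↦ C
    C ↦ AB

A->BB, B->C, C->AB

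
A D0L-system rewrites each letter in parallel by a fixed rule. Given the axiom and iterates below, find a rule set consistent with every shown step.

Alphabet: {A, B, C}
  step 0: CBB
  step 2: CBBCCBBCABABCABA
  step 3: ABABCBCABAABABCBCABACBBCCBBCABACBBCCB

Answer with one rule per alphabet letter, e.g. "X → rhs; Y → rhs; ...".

A->CB, B->BC, C->ABA

  step 2 ⇒ step 3: CBBCCBBCABABCABA ⇒ ABA·BC·BC·ABA·ABA·BC·BC·ABA·CB·BC·CB·BC·ABA·CB·BC·CB
    A ↦ CB
    B ↦ BC
    C ↦ ABA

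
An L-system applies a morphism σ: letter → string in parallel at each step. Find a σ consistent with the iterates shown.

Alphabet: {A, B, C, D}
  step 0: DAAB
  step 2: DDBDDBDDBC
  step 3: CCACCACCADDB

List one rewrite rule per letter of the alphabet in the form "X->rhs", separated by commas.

  step 2 ⇒ step 3: DDBDDBDDBC ⇒ C·C·A·C·C·A·C·C·A·DDB
    B ↦ A
    C ↦ DDB
    D ↦ C
    A ↦ C  (constrained at step 0)

A->C, B->A, C->DDB, D->C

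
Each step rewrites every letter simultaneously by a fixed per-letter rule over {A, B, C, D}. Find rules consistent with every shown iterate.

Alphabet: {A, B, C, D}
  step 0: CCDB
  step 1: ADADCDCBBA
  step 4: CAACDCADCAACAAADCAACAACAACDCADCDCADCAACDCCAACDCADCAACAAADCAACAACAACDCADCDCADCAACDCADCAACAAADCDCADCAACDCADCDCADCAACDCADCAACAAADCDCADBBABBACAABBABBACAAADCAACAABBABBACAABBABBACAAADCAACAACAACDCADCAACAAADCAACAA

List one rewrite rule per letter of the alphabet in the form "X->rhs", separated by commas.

  step 0 ⇒ step 1: CCDB ⇒ AD·AD·CDC·BBA
    B ↦ BBA
    C ↦ AD
    D ↦ CDC
    A ↦ CAA  (constrained at step 1)

A->CAA, B->BBA, C->AD, D->CDC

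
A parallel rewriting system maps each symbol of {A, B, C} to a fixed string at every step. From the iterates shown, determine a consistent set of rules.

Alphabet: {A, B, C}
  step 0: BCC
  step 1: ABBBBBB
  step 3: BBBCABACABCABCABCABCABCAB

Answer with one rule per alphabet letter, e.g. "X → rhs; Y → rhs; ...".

A->CAB, B->A, C->BBB

  step 0 ⇒ step 1: BCC ⇒ A·BBB·BBB
    B ↦ A
    C ↦ BBB
    A ↦ CAB  (constrained at step 1)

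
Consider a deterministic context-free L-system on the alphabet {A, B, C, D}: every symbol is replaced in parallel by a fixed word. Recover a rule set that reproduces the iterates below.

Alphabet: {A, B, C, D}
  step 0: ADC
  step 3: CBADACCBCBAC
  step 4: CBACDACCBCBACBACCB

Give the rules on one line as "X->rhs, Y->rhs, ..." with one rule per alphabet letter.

A->C, B->A, C->CB, D->DA

  step 3 ⇒ step 4: CBADACCBCBAC ⇒ CB·A·C·DA·C·CB·CB·A·CB·A·C·CB
    A ↦ C
    B ↦ A
    C ↦ CB
    D ↦ DA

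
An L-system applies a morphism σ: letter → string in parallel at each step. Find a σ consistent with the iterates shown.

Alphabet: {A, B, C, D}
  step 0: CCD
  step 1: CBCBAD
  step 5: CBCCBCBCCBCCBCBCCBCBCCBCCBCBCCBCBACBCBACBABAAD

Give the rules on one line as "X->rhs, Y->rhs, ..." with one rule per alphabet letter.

A->BA, B->C, C->CB, D->AD

  step 0 ⇒ step 1: CCD ⇒ CB·CB·AD
    C ↦ CB
    D ↦ AD
    A ↦ BA  (constrained at step 1)
    B ↦ C  (constrained at step 1)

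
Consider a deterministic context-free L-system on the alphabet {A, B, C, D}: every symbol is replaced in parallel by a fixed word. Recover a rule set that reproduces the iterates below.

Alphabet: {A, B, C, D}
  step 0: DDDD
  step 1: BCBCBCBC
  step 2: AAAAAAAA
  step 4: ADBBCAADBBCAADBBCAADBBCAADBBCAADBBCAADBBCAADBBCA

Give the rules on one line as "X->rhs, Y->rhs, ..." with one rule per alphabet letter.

  step 1 ⇒ step 2: BCBCBCBC ⇒ A·A·A·A·A·A·A·A
    B ↦ A
    C ↦ A
    A ↦ ADB  (constrained at step 2)
  step 0 ⇒ step 1: DDDD ⇒ BC·BC·BC·BC
    D ↦ BC

A->ADB, B->A, C->A, D->BC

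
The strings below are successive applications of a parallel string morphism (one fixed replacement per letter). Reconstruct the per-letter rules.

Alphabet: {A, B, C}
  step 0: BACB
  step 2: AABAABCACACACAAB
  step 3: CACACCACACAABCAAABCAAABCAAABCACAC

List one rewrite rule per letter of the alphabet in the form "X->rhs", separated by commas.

A->CA, B->C, C->AAB

  step 2 ⇒ step 3: AABAABCACACACAAB ⇒ CA·CA·C·CA·CA·C·AAB·CA·AAB·CA·AAB·CA·AAB·CA·CA·C
    A ↦ CA
    B ↦ C
    C ↦ AAB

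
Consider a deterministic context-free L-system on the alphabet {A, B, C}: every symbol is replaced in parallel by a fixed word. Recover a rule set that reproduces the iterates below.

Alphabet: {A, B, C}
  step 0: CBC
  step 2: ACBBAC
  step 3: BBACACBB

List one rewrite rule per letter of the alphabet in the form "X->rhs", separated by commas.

A->B, B->AC, C->B

  step 2 ⇒ step 3: ACBBAC ⇒ B·B·AC·AC·B·B
    A ↦ B
    B ↦ AC
    C ↦ B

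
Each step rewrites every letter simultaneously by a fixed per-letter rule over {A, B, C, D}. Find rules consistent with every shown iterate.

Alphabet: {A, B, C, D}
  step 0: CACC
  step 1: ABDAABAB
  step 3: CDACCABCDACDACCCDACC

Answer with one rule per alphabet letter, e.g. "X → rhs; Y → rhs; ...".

  step 0 ⇒ step 1: CACC ⇒ AB·DA·AB·AB
    A ↦ DA
    C ↦ AB
    B ↦ DD  (constrained at step 1)
    D ↦ C  (constrained at step 1)

A->DA, B->DD, C->AB, D->C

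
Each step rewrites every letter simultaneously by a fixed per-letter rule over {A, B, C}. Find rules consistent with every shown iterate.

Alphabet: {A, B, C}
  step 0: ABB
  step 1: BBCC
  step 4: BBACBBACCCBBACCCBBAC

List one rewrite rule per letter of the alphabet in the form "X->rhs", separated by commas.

  step 0 ⇒ step 1: ABB ⇒ BB·C·C
    A ↦ BB
    B ↦ C
    C ↦ AC  (constrained at step 1)

A->BB, B->C, C->AC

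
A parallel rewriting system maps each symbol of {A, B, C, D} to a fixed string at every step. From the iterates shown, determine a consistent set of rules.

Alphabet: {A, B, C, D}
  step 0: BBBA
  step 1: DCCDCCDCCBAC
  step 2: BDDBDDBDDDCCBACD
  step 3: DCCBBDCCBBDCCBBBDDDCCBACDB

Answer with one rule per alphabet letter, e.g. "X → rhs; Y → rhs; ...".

  step 2 ⇒ step 3: BDDBDDBDDDCCBACD ⇒ DCC·B·B·DCC·B·B·DCC·B·B·B·D·D·DCC·BAC·D·B
    A ↦ BAC
    B ↦ DCC
    C ↦ D
    D ↦ B

A->BAC, B->DCC, C->D, D->B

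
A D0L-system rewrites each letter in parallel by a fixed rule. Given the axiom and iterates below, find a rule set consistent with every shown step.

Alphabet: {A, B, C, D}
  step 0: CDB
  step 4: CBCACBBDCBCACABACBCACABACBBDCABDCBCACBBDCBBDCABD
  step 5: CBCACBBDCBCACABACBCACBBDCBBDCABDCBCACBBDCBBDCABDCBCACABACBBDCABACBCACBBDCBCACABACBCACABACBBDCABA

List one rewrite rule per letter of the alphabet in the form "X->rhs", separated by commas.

  step 4 ⇒ step 5: CBCACBBDCBCACABACBCACABACBBDCABDCBCACBBDCBBDCABD ⇒ CB·CA·CB·BD·CB·CA·CA·BA·CB·CA·CB·BD·CB·BD·CA·BD·CB·CA·CB·BD·CB·BD·CA·BD·CB·CA·CA·BA·CB·BD·CA·BA·CB·CA·CB·BD·CB·CA·CA·BA·CB·CA·CA·BA·CB·BD·CA·BA
    A ↦ BD
    B ↦ CA
    C ↦ CB
    D ↦ BA

A->BD, B->CA, C->CB, D->BA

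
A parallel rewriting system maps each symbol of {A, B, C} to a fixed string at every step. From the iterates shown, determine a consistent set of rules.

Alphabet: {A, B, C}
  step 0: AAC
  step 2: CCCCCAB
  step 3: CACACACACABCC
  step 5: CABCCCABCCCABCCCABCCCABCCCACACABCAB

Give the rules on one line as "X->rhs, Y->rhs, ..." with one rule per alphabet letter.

  step 2 ⇒ step 3: CCCCCAB ⇒ CA·CA·CA·CA·CA·B·CC
    A ↦ B
    B ↦ CC
    C ↦ CA

A->B, B->CC, C->CA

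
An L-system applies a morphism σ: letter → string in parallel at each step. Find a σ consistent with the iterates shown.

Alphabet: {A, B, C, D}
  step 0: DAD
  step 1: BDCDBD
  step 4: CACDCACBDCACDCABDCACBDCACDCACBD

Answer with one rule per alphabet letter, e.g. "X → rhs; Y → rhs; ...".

A->CD, B->C, C->CA, D->BD

  step 0 ⇒ step 1: DAD ⇒ BD·CD·BD
    A ↦ CD
    D ↦ BD
    B ↦ C  (constrained at step 1)
    C ↦ CA  (constrained at step 1)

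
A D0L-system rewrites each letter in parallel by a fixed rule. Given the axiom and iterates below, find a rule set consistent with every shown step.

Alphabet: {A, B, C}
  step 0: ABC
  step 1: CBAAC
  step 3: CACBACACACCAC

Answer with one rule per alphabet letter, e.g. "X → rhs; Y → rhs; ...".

  step 0 ⇒ step 1: ABC ⇒ C·BA·AC
    A ↦ C
    B ↦ BA
    C ↦ AC

A->C, B->BA, C->AC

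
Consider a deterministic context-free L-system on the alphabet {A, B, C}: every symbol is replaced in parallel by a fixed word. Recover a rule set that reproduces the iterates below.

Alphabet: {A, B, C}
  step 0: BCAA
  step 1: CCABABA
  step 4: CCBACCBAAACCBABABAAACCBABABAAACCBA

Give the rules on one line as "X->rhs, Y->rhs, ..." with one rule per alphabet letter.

A->BA, B->CC, C->A

  step 0 ⇒ step 1: BCAA ⇒ CC·A·BA·BA
    A ↦ BA
    B ↦ CC
    C ↦ A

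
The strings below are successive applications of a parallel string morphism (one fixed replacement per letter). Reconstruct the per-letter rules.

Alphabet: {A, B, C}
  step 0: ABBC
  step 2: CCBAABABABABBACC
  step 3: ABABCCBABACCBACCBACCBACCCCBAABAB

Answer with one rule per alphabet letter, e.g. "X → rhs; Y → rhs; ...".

  step 2 ⇒ step 3: CCBAABABABABBACC ⇒ AB·AB·CC·BA·BA·CC·BA·CC·BA·CC·BA·CC·CC·BA·AB·AB
    A ↦ BA
    B ↦ CC
    C ↦ AB

A->BA, B->CC, C->AB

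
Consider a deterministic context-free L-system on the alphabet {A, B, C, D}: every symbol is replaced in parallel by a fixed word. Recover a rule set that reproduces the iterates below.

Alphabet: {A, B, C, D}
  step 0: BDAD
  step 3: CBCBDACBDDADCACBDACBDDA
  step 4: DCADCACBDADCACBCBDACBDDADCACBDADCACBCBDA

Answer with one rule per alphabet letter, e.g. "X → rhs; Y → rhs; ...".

A->DA, B->CA, C->D, D->CB

  step 3 ⇒ step 4: CBCBDACBDDADCACBDACBDDA ⇒ D·CA·D·CA·CB·DA·D·CA·CB·CB·DA·CB·D·DA·D·CA·CB·DA·D·CA·CB·CB·DA
    A ↦ DA
    B ↦ CA
    C ↦ D
    D ↦ CB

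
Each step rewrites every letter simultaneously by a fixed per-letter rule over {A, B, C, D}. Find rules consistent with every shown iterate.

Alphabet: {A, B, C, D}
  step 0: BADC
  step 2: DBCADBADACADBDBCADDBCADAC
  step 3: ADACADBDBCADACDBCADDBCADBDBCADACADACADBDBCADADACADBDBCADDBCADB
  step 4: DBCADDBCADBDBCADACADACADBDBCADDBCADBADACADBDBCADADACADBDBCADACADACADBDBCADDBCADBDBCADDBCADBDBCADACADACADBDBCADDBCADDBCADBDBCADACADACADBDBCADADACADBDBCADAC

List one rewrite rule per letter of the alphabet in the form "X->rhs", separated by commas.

  step 3 ⇒ step 4: ADACADBDBCADACDBCADDBCADBDBCADACADACADBDBCADADACADBDBCADDBCADB ⇒ DBC·AD·DBC·ADB·DBC·AD·AC·AD·AC·ADB·DBC·AD·DBC·ADB·AD·AC·ADB·DBC·AD·AD·AC·ADB·DBC·AD·AC·AD·AC·ADB·DBC·AD·DBC·ADB·DBC·AD·DBC·ADB·DBC·AD·AC·AD·AC·ADB·DBC·AD·DBC·AD·DBC·ADB·DBC·AD·AC·AD·AC·ADB·DBC·AD·AD·AC·ADB·DBC·AD·AC
    A ↦ DBC
    B ↦ AC
    C ↦ ADB
    D ↦ AD

A->DBC, B->AC, C->ADB, D->AD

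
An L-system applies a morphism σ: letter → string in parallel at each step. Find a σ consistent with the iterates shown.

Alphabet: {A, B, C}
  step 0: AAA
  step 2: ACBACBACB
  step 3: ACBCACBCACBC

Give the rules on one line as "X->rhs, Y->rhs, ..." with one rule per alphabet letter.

A->AC, B->C, C->B

  step 2 ⇒ step 3: ACBACBACB ⇒ AC·B·C·AC·B·C·AC·B·C
    A ↦ AC
    B ↦ C
    C ↦ B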